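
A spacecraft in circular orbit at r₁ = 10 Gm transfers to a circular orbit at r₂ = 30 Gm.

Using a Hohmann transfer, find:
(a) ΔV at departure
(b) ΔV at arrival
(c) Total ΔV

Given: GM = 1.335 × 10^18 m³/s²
r₁ = 10 Gm = 1 × 10^10 m
r₂ = 30 Gm = 3 × 10^10 m
GM = 1.335 × 10^18 m³/s²
Transfer ellipse: a_t = (r₁ + r₂)/2 = 2 × 10^10 m
Circular speed at r₁: v₁ = √(GM/r₁) = 11554.2 m/s
Transfer speed at r₁ (periapsis): v₁ₜ = √(GM(2/r₁ − 1/a_t)) = 14151 m/s
(a) ΔV₁ = v₁ₜ − v₁ = 2596.75 m/s ≈ 2.597 km/s
Circular speed at r₂: v₂ = √(GM/r₂) = 6670.83 m/s
Transfer speed at r₂ (apoapsis): v₂ₜ = √(GM(2/r₂ − 1/a_t)) = 4716.99 m/s
(b) ΔV₂ = v₂ − v₂ₜ = 1953.84 m/s ≈ 1.954 km/s
(c) ΔV_total = ΔV₁ + ΔV₂ = 4550.59 m/s ≈ 4.551 km/s

Final answer:
(a) ΔV₁ = 2.597 km/s
(b) ΔV₂ = 1.954 km/s
(c) ΔV_total = 4.551 km/s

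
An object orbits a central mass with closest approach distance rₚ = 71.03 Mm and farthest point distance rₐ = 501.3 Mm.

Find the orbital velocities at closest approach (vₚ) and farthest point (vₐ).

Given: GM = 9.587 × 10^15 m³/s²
rₚ = 71.03 Mm = 7.103 × 10^7 m
rₐ = 501.3 Mm = 5.013 × 10^8 m
GM = 9.587 × 10^15 m³/s²
a = (rₚ + rₐ)/2 = 2.86165 × 10^8 m
Vis-viva: v² = GM (2/r − 1/a)
vₚ² = 9.587 × 10^15 × (2.81571 × 10^-8 − 3.49449 × 10^-9) = 2.36441 × 10^8 m²/s²
vₚ = 15376.6 m/s ≈ 15.38 km/s
vₐ² = 9.587 × 10^15 × (3.98963 × 10^-9 − 3.49449 × 10^-9) = 4.7469 × 10^6 m²/s²
vₐ = 2178.74 m/s ≈ 2.179 km/s

Final answer: vₚ = 15.38 km/s, vₐ = 2.179 km/s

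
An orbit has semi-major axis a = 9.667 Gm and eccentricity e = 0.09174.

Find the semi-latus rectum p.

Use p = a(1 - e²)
a = 9.667 Gm = 9.667 × 10^9 m
e = 0.09174,  e² = 0.00841623,  1 − e² = 0.991584
p = a(1 − e²) = 9.667 × 10^9 m × 0.991584 = 9.58564 × 10^9 m ≈ 9.586 Gm

Final answer: p = 9.586 Gm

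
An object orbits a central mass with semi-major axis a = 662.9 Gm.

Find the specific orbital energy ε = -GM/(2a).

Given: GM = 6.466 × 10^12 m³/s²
a = 662.9 Gm = 6.629 × 10^11 m
GM = 6.466 × 10^12 m³/s²
2a = 1.3258 × 10^12 m
ε = −GM/(2a) = -4.87706 J/kg ≈ -4.877 J/kg

Final answer: -4.877 J/kg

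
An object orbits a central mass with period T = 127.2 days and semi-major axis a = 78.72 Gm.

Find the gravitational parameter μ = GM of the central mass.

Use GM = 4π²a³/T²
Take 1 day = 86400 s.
T = 127.2 days = 1.09901 × 10^7 s
a = 78.72 Gm = 7.872 × 10^10 m
a³ = 4.87815 × 10^32 m³
T² = 1.20782 × 10^14 s²
GM = 4π² × (4.87815 × 10^32) / (1.20782 × 10^14) = 1.59446 × 10^20 m³/s²
GM ≈ 1.594 × 10^20 m³/s²

Final answer: GM = 1.594 × 10^20 m³/s²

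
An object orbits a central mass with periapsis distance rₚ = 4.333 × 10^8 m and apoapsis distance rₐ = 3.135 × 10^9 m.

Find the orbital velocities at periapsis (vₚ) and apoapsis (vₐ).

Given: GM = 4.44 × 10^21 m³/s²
rₚ = 4.333 × 10^8 m
rₐ = 3.135 × 10^9 m
GM = 4.44 × 10^21 m³/s²
a = (rₚ + rₐ)/2 = 1.78415 × 10^9 m
Vis-viva: v² = GM (2/r − 1/a)
vₚ² = 4.44 × 10^21 × (4.61574 × 10^-9 − 5.60491 × 10^-10) = 1.80053 × 10^13 m²/s²
vₚ = 4.24327 × 10^6 m/s ≈ 4243 km/s
vₐ² = 4.44 × 10^21 × (6.37959 × 10^-10 − 5.60491 × 10^-10) = 3.43956 × 10^11 m²/s²
vₐ = 586478 m/s ≈ 586.5 km/s

Final answer: vₚ = 4243 km/s, vₐ = 586.5 km/s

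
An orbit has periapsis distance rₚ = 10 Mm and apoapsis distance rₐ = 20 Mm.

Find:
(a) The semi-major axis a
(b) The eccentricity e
rₚ = 10 Mm = 1 × 10^7 m
rₐ = 20 Mm = 2 × 10^7 m
(a) a = (rₚ + rₐ)/2 = 1.5 × 10^7 m ≈ 15 Mm
(b) e = (rₐ − rₚ)/(rₐ + rₚ) = (1 × 10^7) / (3 × 10^7) = 0.333333

Final answer:
(a) a = 15 Mm
(b) e = 0.3333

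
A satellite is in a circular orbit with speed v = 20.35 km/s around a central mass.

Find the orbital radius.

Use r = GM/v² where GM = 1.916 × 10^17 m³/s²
v = 20.35 km/s = 20350 m/s
GM = 1.916 × 10^17 m³/s²
v² = 4.14122 × 10^8 m²/s²
r = GM/v² = (1.916 × 10^17) / (4.14122 × 10^8) = 4.62665 × 10^8 m ≈ 462.7 Mm

Final answer: 462.7 Mm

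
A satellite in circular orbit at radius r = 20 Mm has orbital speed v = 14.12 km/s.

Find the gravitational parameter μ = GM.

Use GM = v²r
r = 20 Mm = 2 × 10^7 m
v = 14.12 km/s = 14120 m/s
v² = 1.99374 × 10^8 m²/s²
GM = v²r = 1.99374 × 10^8 × 2 × 10^7 = 3.98749 × 10^15 m³/s²
GM ≈ 3.987 × 10^15 m³/s²

Final answer: GM = 3.987 × 10^15 m³/s²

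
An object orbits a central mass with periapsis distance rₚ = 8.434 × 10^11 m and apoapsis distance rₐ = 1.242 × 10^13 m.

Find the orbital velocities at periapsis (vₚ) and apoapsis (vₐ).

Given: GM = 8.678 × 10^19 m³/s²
rₚ = 8.434 × 10^11 m
rₐ = 1.242 × 10^13 m
GM = 8.678 × 10^19 m³/s²
a = (rₚ + rₐ)/2 = 6.6317 × 10^12 m
Vis-viva: v² = GM (2/r − 1/a)
vₚ² = 8.678 × 10^19 × (2.37135 × 10^-12 − 1.50791 × 10^-13) = 1.927 × 10^8 m²/s²
vₚ = 13881.7 m/s ≈ 13.88 km/s
vₐ² = 8.678 × 10^19 × (1.61031 × 10^-13 − 1.50791 × 10^-13) = 888601 m²/s²
vₐ = 942.656 m/s ≈ 942.7 m/s

Final answer: vₚ = 13.88 km/s, vₐ = 942.7 m/s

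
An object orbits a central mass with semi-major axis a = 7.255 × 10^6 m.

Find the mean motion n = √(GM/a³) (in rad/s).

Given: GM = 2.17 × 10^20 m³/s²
a = 7.255 × 10^6 m
GM = 2.17 × 10^20 m³/s²
a³ = 3.81867 × 10^20 m³
GM/a³ = (2.17 × 10^20) / (3.81867 × 10^20) = 0.568261 s⁻²
n = √(GM/a³) = 0.753831 rad/s ≈ 0.7538 rad/s

Final answer: n = 0.7538 rad/s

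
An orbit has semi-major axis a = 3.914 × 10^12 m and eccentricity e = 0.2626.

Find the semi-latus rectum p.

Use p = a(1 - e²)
a = 3.914 × 10^12 m
e = 0.2626,  e² = 0.0689588,  1 − e² = 0.931041
p = a(1 − e²) = 3.914 × 10^12 m × 0.931041 = 3.6441 × 10^12 m ≈ 3.644 × 10^12 m

Final answer: p = 3.644 × 10^12 m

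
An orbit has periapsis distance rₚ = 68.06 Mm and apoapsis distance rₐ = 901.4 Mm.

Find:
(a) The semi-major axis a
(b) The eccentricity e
rₚ = 68.06 Mm = 6.806 × 10^7 m
rₐ = 901.4 Mm = 9.014 × 10^8 m
(a) a = (rₚ + rₐ)/2 = 4.8473 × 10^8 m ≈ 484.7 Mm
(b) e = (rₐ − rₚ)/(rₐ + rₚ) = (8.3334 × 10^8) / (9.6946 × 10^8) = 0.859592

Final answer:
(a) a = 484.7 Mm
(b) e = 0.8596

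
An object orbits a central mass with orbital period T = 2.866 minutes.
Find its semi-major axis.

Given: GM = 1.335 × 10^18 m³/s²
T = 2.866 minutes = 171.96 s
GM = 1.335 × 10^18 m³/s²
Kepler's third law: a³ = GM T² / (4π²)
T² = 29570.2 s²
a³ = (1.335 × 10^18) × 29570.2 / (4π²) = 9.99946 × 10^20 m³
a = (a³)^(1/3) = 9.99982 × 10^6 m ≈ 10 Mm

Final answer: 10 Mm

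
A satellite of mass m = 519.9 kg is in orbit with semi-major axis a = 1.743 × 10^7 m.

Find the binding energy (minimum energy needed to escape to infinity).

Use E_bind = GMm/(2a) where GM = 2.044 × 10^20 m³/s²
a = 1.743 × 10^7 m
GM = 2.044 × 10^20 m³/s²
m = 519.9 kg
GMm = 2.044 × 10^20 × 519.9 = 1.06268 × 10^23 m³·kg/s²
2a = 3.486 × 10^7 m
E_bind = GMm/(2a) = 3.04841 × 10^15 J ≈ 3.048 PJ

Final answer: 3.048 PJ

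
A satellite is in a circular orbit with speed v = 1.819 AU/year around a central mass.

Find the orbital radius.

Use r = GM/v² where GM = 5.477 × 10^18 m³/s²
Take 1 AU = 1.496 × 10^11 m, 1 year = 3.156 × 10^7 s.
v = 1.819 AU/year = 8622.38 m/s
GM = 5.477 × 10^18 m³/s²
v² = 7.43455 × 10^7 m²/s²
r = GM/v² = (5.477 × 10^18) / (7.43455 × 10^7) = 7.36696 × 10^10 m ≈ 0.4924 AU

Final answer: 0.4924 AU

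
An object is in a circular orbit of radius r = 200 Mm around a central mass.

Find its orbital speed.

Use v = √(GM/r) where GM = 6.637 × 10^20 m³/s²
r = 200 Mm = 2 × 10^8 m
GM = 6.637 × 10^20 m³/s²
GM/r = (6.637 × 10^20) / (2 × 10^8) = 3.3185 × 10^12 m²/s²
v = √(GM/r) = 1.82168 × 10^6 m/s ≈ 1822 km/s

Final answer: 1822 km/s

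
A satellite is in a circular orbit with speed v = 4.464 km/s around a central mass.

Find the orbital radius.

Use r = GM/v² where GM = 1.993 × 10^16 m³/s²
v = 4.464 km/s = 4464 m/s
GM = 1.993 × 10^16 m³/s²
v² = 1.99273 × 10^7 m²/s²
r = GM/v² = (1.993 × 10^16) / (1.99273 × 10^7) = 1.00014 × 10^9 m ≈ 1 Gm

Final answer: 1 Gm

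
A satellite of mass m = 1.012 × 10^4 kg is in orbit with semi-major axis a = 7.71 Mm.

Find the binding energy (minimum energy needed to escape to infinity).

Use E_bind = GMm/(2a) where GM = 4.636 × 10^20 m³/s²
a = 7.71 Mm = 7.71 × 10^6 m
GM = 4.636 × 10^20 m³/s²
m = 1.012 × 10^4 kg
GMm = 4.636 × 10^20 × 10120 = 4.69163 × 10^24 m³·kg/s²
2a = 1.542 × 10^7 m
E_bind = GMm/(2a) = 3.04256 × 10^17 J ≈ 304.3 PJ

Final answer: 304.3 PJ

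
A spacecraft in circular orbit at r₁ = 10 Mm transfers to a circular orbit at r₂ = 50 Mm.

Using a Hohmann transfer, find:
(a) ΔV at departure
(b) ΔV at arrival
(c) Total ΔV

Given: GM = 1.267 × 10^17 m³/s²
r₁ = 10 Mm = 1 × 10^7 m
r₂ = 50 Mm = 5 × 10^7 m
GM = 1.267 × 10^17 m³/s²
Transfer ellipse: a_t = (r₁ + r₂)/2 = 3 × 10^7 m
Circular speed at r₁: v₁ = √(GM/r₁) = 112561 m/s
Transfer speed at r₁ (periapsis): v₁ₜ = √(GM(2/r₁ − 1/a_t)) = 145316 m/s
(a) ΔV₁ = v₁ₜ − v₁ = 32754.7 m/s ≈ 32.75 km/s
Circular speed at r₂: v₂ = √(GM/r₂) = 50338.9 m/s
Transfer speed at r₂ (apoapsis): v₂ₜ = √(GM(2/r₂ − 1/a_t)) = 29063.1 m/s
(b) ΔV₂ = v₂ − v₂ₜ = 21275.7 m/s ≈ 21.28 km/s
(c) ΔV_total = ΔV₁ + ΔV₂ = 54030.4 m/s ≈ 54.03 km/s

Final answer:
(a) ΔV₁ = 32.75 km/s
(b) ΔV₂ = 21.28 km/s
(c) ΔV_total = 54.03 km/s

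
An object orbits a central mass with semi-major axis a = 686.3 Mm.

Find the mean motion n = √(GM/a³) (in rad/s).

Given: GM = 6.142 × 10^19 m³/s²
a = 686.3 Mm = 6.863 × 10^8 m
GM = 6.142 × 10^19 m³/s²
a³ = 3.23253 × 10^26 m³
GM/a³ = (6.142 × 10^19) / (3.23253 × 10^26) = 1.90006 × 10^-7 s⁻²
n = √(GM/a³) = 0.000435897 rad/s ≈ 0.0004359 rad/s

Final answer: n = 0.0004359 rad/s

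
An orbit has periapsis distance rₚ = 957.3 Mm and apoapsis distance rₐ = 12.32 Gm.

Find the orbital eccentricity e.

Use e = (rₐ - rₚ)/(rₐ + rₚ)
rₚ = 957.3 Mm = 9.573 × 10^8 m
rₐ = 12.32 Gm = 1.232 × 10^10 m
rₐ − rₚ = 1.13627 × 10^10 m
rₐ + rₚ = 1.32773 × 10^10 m
e = (rₐ − rₚ)/(rₐ + rₚ) = 0.855799

Final answer: e = 0.8558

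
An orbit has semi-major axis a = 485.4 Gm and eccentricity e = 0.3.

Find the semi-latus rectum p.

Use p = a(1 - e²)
a = 485.4 Gm = 4.854 × 10^11 m
e = 0.3,  e² = 0.09,  1 − e² = 0.91
p = a(1 − e²) = 4.854 × 10^11 m × 0.91 = 4.41714 × 10^11 m ≈ 441.7 Gm

Final answer: p = 441.7 Gm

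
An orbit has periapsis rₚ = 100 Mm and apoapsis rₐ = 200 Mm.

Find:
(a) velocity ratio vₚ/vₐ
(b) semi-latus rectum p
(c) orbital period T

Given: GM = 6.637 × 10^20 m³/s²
rₚ = 100 Mm = 1 × 10^8 m
rₐ = 200 Mm = 2 × 10^8 m
GM = 6.637 × 10^20 m³/s²
a = (rₚ + rₐ)/2 = 1.5 × 10^8 m
e = (rₐ − rₚ)/(rₐ + rₚ) = (1 × 10^8) / (3 × 10^8) = 0.333333
(a) vₚ/vₐ = rₐ/rₚ (angular momentum) = (2 × 10^8) / (1 × 10^8) = 2 ≈ 2
(b) 1 − e² = 0.888889;  p = a(1 − e²) = 1.5 × 10^8 × 0.888889 = 1.33333 × 10^8 m ≈ 133.3 Mm
(c) a³ = 3.375 × 10^24 m³;  T = 2π √(a³/GM) = 2π × 71.3101 s = 448.055 s ≈ 7.468 minutes

Final answer:
(a) velocity ratio vₚ/vₐ = 2
(b) semi-latus rectum p = 133.3 Mm
(c) orbital period T = 7.468 minutes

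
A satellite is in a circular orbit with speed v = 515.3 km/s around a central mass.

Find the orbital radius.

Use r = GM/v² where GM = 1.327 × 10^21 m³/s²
v = 515.3 km/s = 515300 m/s
GM = 1.327 × 10^21 m³/s²
v² = 2.65534 × 10^11 m²/s²
r = GM/v² = (1.327 × 10^21) / (2.65534 × 10^11) = 4.99748 × 10^9 m ≈ 4.997 Gm

Final answer: 4.997 Gm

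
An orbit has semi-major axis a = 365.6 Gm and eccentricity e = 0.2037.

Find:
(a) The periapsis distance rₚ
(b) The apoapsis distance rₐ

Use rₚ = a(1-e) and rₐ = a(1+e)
a = 365.6 Gm = 3.656 × 10^11 m
e = 0.2037:  1 − e = 0.7963,  1 + e = 1.2037
(a) rₚ = a(1 − e) = 3.656 × 10^11 m × 0.7963 = 2.91127 × 10^11 m ≈ 291.1 Gm
(b) rₐ = a(1 + e) = 3.656 × 10^11 m × 1.2037 = 4.40073 × 10^11 m ≈ 440.1 Gm

Final answer:
(a) rₚ = 291.1 Gm
(b) rₐ = 440.1 Gm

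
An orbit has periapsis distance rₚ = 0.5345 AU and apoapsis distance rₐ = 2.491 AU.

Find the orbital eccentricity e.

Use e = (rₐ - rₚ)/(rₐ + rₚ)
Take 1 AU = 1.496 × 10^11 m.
rₚ = 0.5345 AU = 7.99612 × 10^10 m
rₐ = 2.491 AU = 3.72654 × 10^11 m
rₐ − rₚ = 2.92692 × 10^11 m
rₐ + rₚ = 4.52615 × 10^11 m
e = (rₐ − rₚ)/(rₐ + rₚ) = 0.64667

Final answer: e = 0.6467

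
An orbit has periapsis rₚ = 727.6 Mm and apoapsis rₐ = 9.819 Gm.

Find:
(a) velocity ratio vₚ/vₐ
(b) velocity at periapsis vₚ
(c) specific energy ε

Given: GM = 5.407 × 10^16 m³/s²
rₚ = 727.6 Mm = 7.276 × 10^8 m
rₐ = 9.819 Gm = 9.819 × 10^9 m
GM = 5.407 × 10^16 m³/s²
a = (rₚ + rₐ)/2 = 5.2733 × 10^9 m
e = (rₐ − rₚ)/(rₐ + rₚ) = (9.0914 × 10^9) / (1.05466 × 10^10) = 0.862022
(a) vₚ/vₐ = rₐ/rₚ (angular momentum) = (9.819 × 10^9) / (7.276 × 10^8) = 13.4951 ≈ 13.5
(b) vₚ² = GM (2/rₚ − 1/a) = 5.407 × 10^16 × (2.74876 × 10^-9 − 1.89635 × 10^-10) = 1.38372 × 10^8 m²/s²;  vₚ = 11763.2 m/s ≈ 11.76 km/s
(c) 2a = 1.05466 × 10^10 m;  ε = −GM/(2a) = -5.12677 × 10^6 J/kg ≈ -5.127 MJ/kg

Final answer:
(a) velocity ratio vₚ/vₐ = 13.5
(b) velocity at periapsis vₚ = 11.76 km/s
(c) specific energy ε = -5.127 MJ/kg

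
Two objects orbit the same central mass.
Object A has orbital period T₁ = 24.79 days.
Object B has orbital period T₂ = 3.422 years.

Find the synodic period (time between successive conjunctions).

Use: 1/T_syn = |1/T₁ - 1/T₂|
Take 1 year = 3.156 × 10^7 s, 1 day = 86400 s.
T₁ = 24.79 days = 2.14186 × 10^6 s
T₂ = 3.422 years = 1.07998 × 10^8 s
1/T₁ = 4.66885 × 10^-7 s⁻¹
1/T₂ = 9.2594 × 10^-9 s⁻¹
|1/T₁ − 1/T₂| = 4.57625 × 10^-7 s⁻¹
T_syn = 1 / |1/T₁ − 1/T₂| = 2.18519 × 10^6 s ≈ 25.29 days

Final answer: T_syn = 25.29 days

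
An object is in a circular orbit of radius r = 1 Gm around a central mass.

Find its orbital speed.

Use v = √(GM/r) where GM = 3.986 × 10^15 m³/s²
r = 1 Gm = 1 × 10^9 m
GM = 3.986 × 10^15 m³/s²
GM/r = (3.986 × 10^15) / (1 × 10^9) = 3.986 × 10^6 m²/s²
v = √(GM/r) = 1996.5 m/s ≈ 1.996 km/s

Final answer: 1.996 km/s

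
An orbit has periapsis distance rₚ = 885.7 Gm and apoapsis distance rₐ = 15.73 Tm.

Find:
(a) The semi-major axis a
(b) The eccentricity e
rₚ = 885.7 Gm = 8.857 × 10^11 m
rₐ = 15.73 Tm = 1.573 × 10^13 m
(a) a = (rₚ + rₐ)/2 = 8.30785 × 10^12 m ≈ 8.308 Tm
(b) e = (rₐ − rₚ)/(rₐ + rₚ) = (1.48443 × 10^13) / (1.66157 × 10^13) = 0.89339

Final answer:
(a) a = 8.308 Tm
(b) e = 0.8934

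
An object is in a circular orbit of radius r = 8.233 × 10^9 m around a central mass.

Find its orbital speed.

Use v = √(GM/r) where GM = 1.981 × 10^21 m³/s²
r = 8.233 × 10^9 m
GM = 1.981 × 10^21 m³/s²
GM/r = (1.981 × 10^21) / (8.233 × 10^9) = 2.40617 × 10^11 m²/s²
v = √(GM/r) = 490527 m/s ≈ 490.5 km/s

Final answer: 490.5 km/s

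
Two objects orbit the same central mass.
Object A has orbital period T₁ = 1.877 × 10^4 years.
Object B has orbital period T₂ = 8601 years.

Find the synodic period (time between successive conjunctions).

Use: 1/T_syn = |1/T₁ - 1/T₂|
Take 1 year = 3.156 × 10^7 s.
T₁ = 1.877 × 10^4 years = 5.92381 × 10^11 s
T₂ = 8601 years = 2.71448 × 10^11 s
1/T₁ = 1.6881 × 10^-12 s⁻¹
1/T₂ = 3.68395 × 10^-12 s⁻¹
|1/T₁ − 1/T₂| = 1.99585 × 10^-12 s⁻¹
T_syn = 1 / |1/T₁ − 1/T₂| = 5.0104 × 10^11 s ≈ 1.588 × 10^4 years

Final answer: T_syn = 1.588 × 10^4 years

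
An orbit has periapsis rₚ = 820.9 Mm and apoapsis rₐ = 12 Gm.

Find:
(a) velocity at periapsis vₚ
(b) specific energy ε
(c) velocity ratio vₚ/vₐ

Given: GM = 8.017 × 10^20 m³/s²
rₚ = 820.9 Mm = 8.209 × 10^8 m
rₐ = 12 Gm = 1.2 × 10^10 m
GM = 8.017 × 10^20 m³/s²
a = (rₚ + rₐ)/2 = 6.41045 × 10^9 m
e = (rₐ − rₚ)/(rₐ + rₚ) = (1.11791 × 10^10) / (1.28209 × 10^10) = 0.871943
(a) vₚ² = GM (2/rₚ − 1/a) = 8.017 × 10^20 × (2.43635 × 10^-9 − 1.55995 × 10^-10) = 1.82816 × 10^12 m²/s²;  vₚ = 1.35209 × 10^6 m/s ≈ 1352 km/s
(b) 2a = 1.28209 × 10^10 m;  ε = −GM/(2a) = -6.25307 × 10^10 J/kg ≈ -62.53 GJ/kg
(c) vₚ/vₐ = rₐ/rₚ (angular momentum) = (1.2 × 10^10) / (8.209 × 10^8) = 14.6181 ≈ 14.62

Final answer:
(a) velocity at periapsis vₚ = 1352 km/s
(b) specific energy ε = -62.53 GJ/kg
(c) velocity ratio vₚ/vₐ = 14.62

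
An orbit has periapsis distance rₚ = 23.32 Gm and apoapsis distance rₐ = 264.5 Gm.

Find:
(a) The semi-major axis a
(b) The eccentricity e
rₚ = 23.32 Gm = 2.332 × 10^10 m
rₐ = 264.5 Gm = 2.645 × 10^11 m
(a) a = (rₚ + rₐ)/2 = 1.4391 × 10^11 m ≈ 143.9 Gm
(b) e = (rₐ − rₚ)/(rₐ + rₚ) = (2.4118 × 10^11) / (2.8782 × 10^11) = 0.837954

Final answer:
(a) a = 143.9 Gm
(b) e = 0.838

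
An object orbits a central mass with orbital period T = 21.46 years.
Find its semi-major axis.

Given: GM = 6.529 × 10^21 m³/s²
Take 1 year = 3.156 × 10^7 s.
T = 21.46 years = 6.77278 × 10^8 s
GM = 6.529 × 10^21 m³/s²
Kepler's third law: a³ = GM T² / (4π²)
T² = 4.58705 × 10^17 s²
a³ = (6.529 × 10^21) × (4.58705 × 10^17) / (4π²) = 7.58613 × 10^37 m³
a = (a³)^(1/3) = 4.23325 × 10^12 m ≈ 4.233 × 10^12 m

Final answer: 4.233 × 10^12 m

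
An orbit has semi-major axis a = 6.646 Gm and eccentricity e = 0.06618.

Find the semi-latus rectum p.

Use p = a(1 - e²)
a = 6.646 Gm = 6.646 × 10^9 m
e = 0.06618,  e² = 0.00437979,  1 − e² = 0.99562
p = a(1 − e²) = 6.646 × 10^9 m × 0.99562 = 6.61689 × 10^9 m ≈ 6.617 Gm

Final answer: p = 6.617 Gm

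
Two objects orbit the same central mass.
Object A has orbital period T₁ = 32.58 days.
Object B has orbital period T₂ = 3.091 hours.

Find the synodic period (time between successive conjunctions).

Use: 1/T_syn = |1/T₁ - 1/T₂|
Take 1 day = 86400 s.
T₁ = 32.58 days = 2.81491 × 10^6 s
T₂ = 3.091 hours = 11127.6 s
1/T₁ = 3.55251 × 10^-7 s⁻¹
1/T₂ = 8.98666 × 10^-5 s⁻¹
|1/T₁ − 1/T₂| = 8.95114 × 10^-5 s⁻¹
T_syn = 1 / |1/T₁ − 1/T₂| = 11171.8 s ≈ 3.103 hours

Final answer: T_syn = 3.103 hours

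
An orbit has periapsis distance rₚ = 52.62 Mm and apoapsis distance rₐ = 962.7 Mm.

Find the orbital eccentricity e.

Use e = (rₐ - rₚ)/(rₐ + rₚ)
rₚ = 52.62 Mm = 5.262 × 10^7 m
rₐ = 962.7 Mm = 9.627 × 10^8 m
rₐ − rₚ = 9.1008 × 10^8 m
rₐ + rₚ = 1.01532 × 10^9 m
e = (rₐ − rₚ)/(rₐ + rₚ) = 0.896348

Final answer: e = 0.8963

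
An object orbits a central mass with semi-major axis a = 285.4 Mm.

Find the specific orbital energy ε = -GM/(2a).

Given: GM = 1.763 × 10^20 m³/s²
a = 285.4 Mm = 2.854 × 10^8 m
GM = 1.763 × 10^20 m³/s²
2a = 5.708 × 10^8 m
ε = −GM/(2a) = -3.08865 × 10^11 J/kg ≈ -308.9 GJ/kg

Final answer: -308.9 GJ/kg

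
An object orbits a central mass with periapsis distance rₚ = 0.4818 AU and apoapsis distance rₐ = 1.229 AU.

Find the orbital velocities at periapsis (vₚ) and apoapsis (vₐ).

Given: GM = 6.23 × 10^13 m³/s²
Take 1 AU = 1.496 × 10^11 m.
rₚ = 0.4818 AU = 7.20773 × 10^10 m
rₐ = 1.229 AU = 1.83858 × 10^11 m
GM = 6.23 × 10^13 m³/s²
a = (rₚ + rₐ)/2 = 1.27968 × 10^11 m
Vis-viva: v² = GM (2/r − 1/a)
vₚ² = 6.23 × 10^13 × (2.7748 × 10^-11 − 7.81446 × 10^-12) = 1241.86 m²/s²
vₚ = 35.24 m/s ≈ 35.24 m/s
vₐ² = 6.23 × 10^13 × (1.08779 × 10^-11 − 7.81446 × 10^-12) = 190.854 m²/s²
vₐ = 13.815 m/s ≈ 13.82 m/s

Final answer: vₚ = 35.24 m/s, vₐ = 13.82 m/s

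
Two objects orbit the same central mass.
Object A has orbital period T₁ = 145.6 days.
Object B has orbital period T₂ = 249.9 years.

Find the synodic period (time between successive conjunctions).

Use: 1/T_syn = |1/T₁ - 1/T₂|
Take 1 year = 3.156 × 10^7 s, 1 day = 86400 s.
T₁ = 145.6 days = 1.25798 × 10^7 s
T₂ = 249.9 years = 7.88684 × 10^9 s
1/T₁ = 7.94923 × 10^-8 s⁻¹
1/T₂ = 1.26793 × 10^-10 s⁻¹
|1/T₁ − 1/T₂| = 7.93655 × 10^-8 s⁻¹
T_syn = 1 / |1/T₁ − 1/T₂| = 1.25999 × 10^7 s ≈ 145.8 days

Final answer: T_syn = 145.8 days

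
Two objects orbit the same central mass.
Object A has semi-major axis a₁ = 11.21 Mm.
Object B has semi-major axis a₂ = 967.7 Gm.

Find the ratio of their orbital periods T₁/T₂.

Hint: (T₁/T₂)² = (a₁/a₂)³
a₁ = 11.21 Mm = 1.121 × 10^7 m
a₂ = 967.7 Gm = 9.677 × 10^11 m
a₁/a₂ = 1.15842 × 10^-5
T₁/T₂ = (a₁/a₂)^(3/2) = (1.15842 × 10^-5)^1.5 = 3.94273 × 10^-8

Final answer: T₁/T₂ = 3.943 × 10^-8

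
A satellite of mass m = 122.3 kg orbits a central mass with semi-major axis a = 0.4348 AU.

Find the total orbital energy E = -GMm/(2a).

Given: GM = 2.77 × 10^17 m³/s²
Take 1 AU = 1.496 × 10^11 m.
a = 0.4348 AU = 6.50461 × 10^10 m
GM = 2.77 × 10^17 m³/s²
2a = 1.30092 × 10^11 m
GMm = 2.77 × 10^17 × 122.3 = 3.38771 × 10^19 m³·kg/s²
E = −GMm/(2a) = -2.60408 × 10^8 J ≈ -260.4 MJ

Final answer: -260.4 MJ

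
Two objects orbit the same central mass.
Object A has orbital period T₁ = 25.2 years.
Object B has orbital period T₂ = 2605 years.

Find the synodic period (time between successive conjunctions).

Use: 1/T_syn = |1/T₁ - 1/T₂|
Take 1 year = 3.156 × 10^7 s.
T₁ = 25.2 years = 7.95312 × 10^8 s
T₂ = 2605 years = 8.22138 × 10^10 s
1/T₁ = 1.25737 × 10^-9 s⁻¹
1/T₂ = 1.21634 × 10^-11 s⁻¹
|1/T₁ − 1/T₂| = 1.2452 × 10^-9 s⁻¹
T_syn = 1 / |1/T₁ − 1/T₂| = 8.03081 × 10^8 s ≈ 25.45 years

Final answer: T_syn = 25.45 years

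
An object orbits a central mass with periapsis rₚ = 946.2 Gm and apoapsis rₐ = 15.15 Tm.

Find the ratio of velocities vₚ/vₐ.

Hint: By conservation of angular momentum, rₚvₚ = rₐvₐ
rₚ = 946.2 Gm = 9.462 × 10^11 m
rₐ = 15.15 Tm = 1.515 × 10^13 m
rₚvₚ = rₐvₐ  ⇒  vₚ/vₐ = rₐ/rₚ
vₚ/vₐ = (1.515 × 10^13) / (9.462 × 10^11) = 16.0114

Final answer: vₚ/vₐ = 16.01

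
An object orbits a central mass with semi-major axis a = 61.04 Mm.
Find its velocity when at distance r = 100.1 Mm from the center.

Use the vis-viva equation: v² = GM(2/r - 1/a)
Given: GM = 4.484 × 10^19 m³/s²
a = 61.04 Mm = 6.104 × 10^7 m
r = 100.1 Mm = 1.001 × 10^8 m
GM = 4.484 × 10^19 m³/s²
2/r − 1/a = 1.998 × 10^-8 − 1.63827 × 10^-8 = 3.59732 × 10^-9 m⁻¹
v² = GM (2/r − 1/a) = 1.61304 × 10^11 m²/s²
v = 401626 m/s ≈ 401.6 km/s

Final answer: 401.6 km/s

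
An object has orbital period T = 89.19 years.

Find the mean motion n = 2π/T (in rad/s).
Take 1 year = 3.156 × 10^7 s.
T = 89.19 years = 2.81484 × 10^9 s
n = 2π / (2.81484 × 10^9 s) = 2.23217 × 10^-9 rad/s ≈ 2.232 × 10^-9 rad/s

Final answer: n = 2.232 × 10^-9 rad/s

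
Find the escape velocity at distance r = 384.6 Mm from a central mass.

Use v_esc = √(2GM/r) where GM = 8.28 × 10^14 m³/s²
r = 384.6 Mm = 3.846 × 10^8 m
GM = 8.28 × 10^14 m³/s²
2GM/r = 2 × (8.28 × 10^14) / (3.846 × 10^8) = 4.30577 × 10^6 m²/s²
v_esc = √(2GM/r) = 2075.04 m/s ≈ 2.075 km/s

Final answer: 2.075 km/s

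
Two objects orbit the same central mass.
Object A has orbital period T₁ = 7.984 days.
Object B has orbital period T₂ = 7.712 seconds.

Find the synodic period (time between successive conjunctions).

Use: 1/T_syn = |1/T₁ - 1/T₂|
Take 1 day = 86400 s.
T₁ = 7.984 days = 689818 s
T₂ = 7.712 seconds
1/T₁ = 1.44966 × 10^-6 s⁻¹
1/T₂ = 0.129668 s⁻¹
|1/T₁ − 1/T₂| = 0.129667 s⁻¹
T_syn = 1 / |1/T₁ − 1/T₂| = 7.71209 s ≈ 7.712 seconds

Final answer: T_syn = 7.712 seconds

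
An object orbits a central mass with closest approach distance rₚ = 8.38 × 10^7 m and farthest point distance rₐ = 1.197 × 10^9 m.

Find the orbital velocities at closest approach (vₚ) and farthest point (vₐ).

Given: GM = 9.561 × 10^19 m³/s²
rₚ = 8.38 × 10^7 m
rₐ = 1.197 × 10^9 m
GM = 9.561 × 10^19 m³/s²
a = (rₚ + rₐ)/2 = 6.404 × 10^8 m
Vis-viva: v² = GM (2/r − 1/a)
vₚ² = 9.561 × 10^19 × (2.38663 × 10^-8 − 1.56152 × 10^-9) = 2.13256 × 10^12 m²/s²
vₚ = 1.46033 × 10^6 m/s ≈ 1460 km/s
vₐ² = 9.561 × 10^19 × (1.67084 × 10^-9 − 1.56152 × 10^-9) = 1.04521 × 10^10 m²/s²
vₐ = 102235 m/s ≈ 102.2 km/s

Final answer: vₚ = 1460 km/s, vₐ = 102.2 km/s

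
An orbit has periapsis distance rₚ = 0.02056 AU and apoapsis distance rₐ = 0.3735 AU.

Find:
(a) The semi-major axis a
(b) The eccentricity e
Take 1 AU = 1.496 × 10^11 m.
rₚ = 0.02056 AU = 3.07578 × 10^9 m
rₐ = 0.3735 AU = 5.58756 × 10^10 m
(a) a = (rₚ + rₐ)/2 = 2.94757 × 10^10 m ≈ 0.197 AU
(b) e = (rₐ − rₚ)/(rₐ + rₚ) = (5.27998 × 10^10) / (5.89514 × 10^10) = 0.89565

Final answer:
(a) a = 0.197 AU
(b) e = 0.8957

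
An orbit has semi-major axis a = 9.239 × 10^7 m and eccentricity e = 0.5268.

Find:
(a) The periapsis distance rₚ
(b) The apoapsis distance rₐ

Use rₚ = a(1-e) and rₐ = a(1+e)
a = 9.239 × 10^7 m
e = 0.5268:  1 − e = 0.4732,  1 + e = 1.5268
(a) rₚ = a(1 − e) = 9.239 × 10^7 m × 0.4732 = 4.37189 × 10^7 m ≈ 4.372 × 10^7 m
(b) rₐ = a(1 + e) = 9.239 × 10^7 m × 1.5268 = 1.41061 × 10^8 m ≈ 1.411 × 10^8 m

Final answer:
(a) rₚ = 4.372 × 10^7 m
(b) rₐ = 1.411 × 10^8 m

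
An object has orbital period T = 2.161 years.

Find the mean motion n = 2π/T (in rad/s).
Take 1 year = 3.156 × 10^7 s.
T = 2.161 years = 6.82012 × 10^7 s
n = 2π / (6.82012 × 10^7 s) = 9.21272 × 10^-8 rad/s ≈ 9.213 × 10^-8 rad/s

Final answer: n = 9.213 × 10^-8 rad/s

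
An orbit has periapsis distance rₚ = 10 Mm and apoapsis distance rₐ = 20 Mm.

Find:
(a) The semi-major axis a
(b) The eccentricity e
rₚ = 10 Mm = 1 × 10^7 m
rₐ = 20 Mm = 2 × 10^7 m
(a) a = (rₚ + rₐ)/2 = 1.5 × 10^7 m ≈ 15 Mm
(b) e = (rₐ − rₚ)/(rₐ + rₚ) = (1 × 10^7) / (3 × 10^7) = 0.333333

Final answer:
(a) a = 15 Mm
(b) e = 0.3333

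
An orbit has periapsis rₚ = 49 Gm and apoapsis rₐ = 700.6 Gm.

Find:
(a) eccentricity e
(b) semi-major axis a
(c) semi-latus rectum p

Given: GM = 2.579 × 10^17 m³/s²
rₚ = 49 Gm = 4.9 × 10^10 m
rₐ = 700.6 Gm = 7.006 × 10^11 m
GM = 2.579 × 10^17 m³/s²
a = (rₚ + rₐ)/2 = 3.748 × 10^11 m
e = (rₐ − rₚ)/(rₐ + rₚ) = (6.516 × 10^11) / (7.496 × 10^11) = 0.869264
(a) e = 0.869264 ≈ 0.8693
(b) a = 3.748 × 10^11 m ≈ 374.8 Gm
(c) 1 − e² = 0.244381;  p = a(1 − e²) = 3.748 × 10^11 × 0.244381 = 9.15939 × 10^10 m ≈ 91.59 Gm

Final answer:
(a) eccentricity e = 0.8693
(b) semi-major axis a = 374.8 Gm
(c) semi-latus rectum p = 91.59 Gm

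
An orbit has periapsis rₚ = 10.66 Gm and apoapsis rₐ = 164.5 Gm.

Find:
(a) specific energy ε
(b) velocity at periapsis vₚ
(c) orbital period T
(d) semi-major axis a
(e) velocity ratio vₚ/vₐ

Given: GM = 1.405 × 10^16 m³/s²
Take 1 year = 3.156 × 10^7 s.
rₚ = 10.66 Gm = 1.066 × 10^10 m
rₐ = 164.5 Gm = 1.645 × 10^11 m
GM = 1.405 × 10^16 m³/s²
a = (rₚ + rₐ)/2 = 8.758 × 10^10 m
e = (rₐ − rₚ)/(rₐ + rₚ) = (1.5384 × 10^11) / (1.7516 × 10^11) = 0.878283
(a) 2a = 1.7516 × 10^11 m;  ε = −GM/(2a) = -80212.4 J/kg ≈ -80.21 kJ/kg
(b) vₚ² = GM (2/rₚ − 1/a) = 1.405 × 10^16 × (1.87617 × 10^-10 − 1.14181 × 10^-11) = 2.4756 × 10^6 m²/s²;  vₚ = 1573.4 m/s ≈ 1.573 km/s
(c) a³ = 6.71761 × 10^32 m³;  T = 2π √(a³/GM) = 2π × 2.1866 × 10^8 s = 1.37388 × 10^9 s ≈ 43.53 years
(d) a = 8.758 × 10^10 m ≈ 87.58 Gm
(e) vₚ/vₐ = rₐ/rₚ (angular momentum) = (1.645 × 10^11) / (1.066 × 10^10) = 15.4315 ≈ 15.43

Final answer:
(a) specific energy ε = -80.21 kJ/kg
(b) velocity at periapsis vₚ = 1.573 km/s
(c) orbital period T = 43.53 years
(d) semi-major axis a = 87.58 Gm
(e) velocity ratio vₚ/vₐ = 15.43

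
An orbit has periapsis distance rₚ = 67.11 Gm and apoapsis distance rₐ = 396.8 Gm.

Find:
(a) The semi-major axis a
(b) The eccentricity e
rₚ = 67.11 Gm = 6.711 × 10^10 m
rₐ = 396.8 Gm = 3.968 × 10^11 m
(a) a = (rₚ + rₐ)/2 = 2.31955 × 10^11 m ≈ 232 Gm
(b) e = (rₐ − rₚ)/(rₐ + rₚ) = (3.2969 × 10^11) / (4.6391 × 10^11) = 0.710677

Final answer:
(a) a = 232 Gm
(b) e = 0.7107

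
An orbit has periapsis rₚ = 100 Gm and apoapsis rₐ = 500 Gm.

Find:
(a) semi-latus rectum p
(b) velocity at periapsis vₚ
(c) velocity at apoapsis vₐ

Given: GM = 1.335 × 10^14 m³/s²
rₚ = 100 Gm = 1 × 10^11 m
rₐ = 500 Gm = 5 × 10^11 m
GM = 1.335 × 10^14 m³/s²
a = (rₚ + rₐ)/2 = 3 × 10^11 m
e = (rₐ − rₚ)/(rₐ + rₚ) = (4 × 10^11) / (6 × 10^11) = 0.666667
(a) 1 − e² = 0.555556;  p = a(1 − e²) = 3 × 10^11 × 0.555556 = 1.66667 × 10^11 m ≈ 166.7 Gm
(b) vₚ² = GM (2/rₚ − 1/a) = 1.335 × 10^14 × (2 × 10^-11 − 3.33333 × 10^-12) = 2225 m²/s²;  vₚ = 47.1699 m/s ≈ 47.17 m/s
(c) vₐ² = GM (2/rₐ − 1/a) = 1.335 × 10^14 × (4 × 10^-12 − 3.33333 × 10^-12) = 89 m²/s²;  vₐ = 9.43398 m/s ≈ 9.434 m/s

Final answer:
(a) semi-latus rectum p = 166.7 Gm
(b) velocity at periapsis vₚ = 47.17 m/s
(c) velocity at apoapsis vₐ = 9.434 m/s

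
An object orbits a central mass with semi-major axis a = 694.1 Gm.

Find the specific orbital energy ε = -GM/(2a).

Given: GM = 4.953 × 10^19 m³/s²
a = 694.1 Gm = 6.941 × 10^11 m
GM = 4.953 × 10^19 m³/s²
2a = 1.3882 × 10^12 m
ε = −GM/(2a) = -3.56793 × 10^7 J/kg ≈ -35.68 MJ/kg

Final answer: -35.68 MJ/kg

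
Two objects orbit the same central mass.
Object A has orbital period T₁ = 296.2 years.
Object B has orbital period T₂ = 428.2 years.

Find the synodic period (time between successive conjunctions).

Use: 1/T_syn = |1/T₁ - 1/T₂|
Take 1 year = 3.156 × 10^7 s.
T₁ = 296.2 years = 9.34807 × 10^9 s
T₂ = 428.2 years = 1.3514 × 10^10 s
1/T₁ = 1.06974 × 10^-10 s⁻¹
1/T₂ = 7.39974 × 10^-11 s⁻¹
|1/T₁ − 1/T₂| = 3.29766 × 10^-11 s⁻¹
T_syn = 1 / |1/T₁ − 1/T₂| = 3.03246 × 10^10 s ≈ 960.9 years

Final answer: T_syn = 960.9 years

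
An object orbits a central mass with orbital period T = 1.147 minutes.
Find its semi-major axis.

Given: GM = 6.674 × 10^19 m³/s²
T = 1.147 minutes = 68.82 s
GM = 6.674 × 10^19 m³/s²
Kepler's third law: a³ = GM T² / (4π²)
T² = 4736.19 s²
a³ = (6.674 × 10^19) × 4736.19 / (4π²) = 8.00674 × 10^21 m³
a = (a³)^(1/3) = 2.00056 × 10^7 m ≈ 20.01 Mm

Final answer: 20.01 Mm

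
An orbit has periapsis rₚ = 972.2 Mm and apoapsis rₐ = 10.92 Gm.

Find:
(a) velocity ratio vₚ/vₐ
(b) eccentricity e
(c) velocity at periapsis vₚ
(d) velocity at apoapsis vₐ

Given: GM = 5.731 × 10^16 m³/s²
rₚ = 972.2 Mm = 9.722 × 10^8 m
rₐ = 10.92 Gm = 1.092 × 10^10 m
GM = 5.731 × 10^16 m³/s²
a = (rₚ + rₐ)/2 = 5.9461 × 10^9 m
e = (rₐ − rₚ)/(rₐ + rₚ) = (9.9478 × 10^9) / (1.18922 × 10^10) = 0.836498
(a) vₚ/vₐ = rₐ/rₚ (angular momentum) = (1.092 × 10^10) / (9.722 × 10^8) = 11.2323 ≈ 11.23
(b) e = 0.836498 ≈ 0.8365
(c) vₚ² = GM (2/rₚ − 1/a) = 5.731 × 10^16 × (2.05719 × 10^-9 − 1.68177 × 10^-10) = 1.08259 × 10^8 m²/s²;  vₚ = 10404.8 m/s ≈ 10.4 km/s
(d) vₐ² = GM (2/rₐ − 1/a) = 5.731 × 10^16 × (1.8315 × 10^-10 − 1.68177 × 10^-10) = 858087 m²/s²;  vₐ = 926.33 m/s ≈ 926.3 m/s

Final answer:
(a) velocity ratio vₚ/vₐ = 11.23
(b) eccentricity e = 0.8365
(c) velocity at periapsis vₚ = 10.4 km/s
(d) velocity at apoapsis vₐ = 926.3 m/s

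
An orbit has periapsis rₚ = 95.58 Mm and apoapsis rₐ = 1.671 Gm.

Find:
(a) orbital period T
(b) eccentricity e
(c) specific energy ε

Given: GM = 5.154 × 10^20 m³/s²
rₚ = 95.58 Mm = 9.558 × 10^7 m
rₐ = 1.671 Gm = 1.671 × 10^9 m
GM = 5.154 × 10^20 m³/s²
a = (rₚ + rₐ)/2 = 8.8329 × 10^8 m
e = (rₐ − rₚ)/(rₐ + rₚ) = (1.57542 × 10^9) / (1.76658 × 10^9) = 0.891791
(a) a³ = 6.89144 × 10^26 m³;  T = 2π √(a³/GM) = 2π × 1156.33 s = 7265.45 s ≈ 2.018 hours
(b) e = 0.891791 ≈ 0.8918
(c) 2a = 1.76658 × 10^9 m;  ε = −GM/(2a) = -2.9175 × 10^11 J/kg ≈ -291.8 GJ/kg

Final answer:
(a) orbital period T = 2.018 hours
(b) eccentricity e = 0.8918
(c) specific energy ε = -291.8 GJ/kg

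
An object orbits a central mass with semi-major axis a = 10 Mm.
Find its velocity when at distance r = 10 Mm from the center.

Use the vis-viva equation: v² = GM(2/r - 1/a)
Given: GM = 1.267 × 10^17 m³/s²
a = 10 Mm = 1 × 10^7 m
r = 10 Mm = 1 × 10^7 m
GM = 1.267 × 10^17 m³/s²
2/r − 1/a = 2 × 10^-7 − 1 × 10^-7 = 1 × 10^-7 m⁻¹
v² = GM (2/r − 1/a) = 1.267 × 10^10 m²/s²
v = 112561 m/s ≈ 112.6 km/s

Final answer: 112.6 km/s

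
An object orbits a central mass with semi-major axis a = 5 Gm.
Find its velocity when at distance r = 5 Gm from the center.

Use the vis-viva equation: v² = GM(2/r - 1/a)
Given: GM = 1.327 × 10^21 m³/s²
a = 5 Gm = 5 × 10^9 m
r = 5 Gm = 5 × 10^9 m
GM = 1.327 × 10^21 m³/s²
2/r − 1/a = 4 × 10^-10 − 2 × 10^-10 = 2 × 10^-10 m⁻¹
v² = GM (2/r − 1/a) = 2.654 × 10^11 m²/s²
v = 515170 m/s ≈ 515.2 km/s

Final answer: 515.2 km/s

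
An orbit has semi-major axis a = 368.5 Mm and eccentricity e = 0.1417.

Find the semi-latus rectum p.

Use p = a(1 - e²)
a = 368.5 Mm = 3.685 × 10^8 m
e = 0.1417,  e² = 0.0200789,  1 − e² = 0.979921
p = a(1 − e²) = 3.685 × 10^8 m × 0.979921 = 3.61101 × 10^8 m ≈ 361.1 Mm

Final answer: p = 361.1 Mm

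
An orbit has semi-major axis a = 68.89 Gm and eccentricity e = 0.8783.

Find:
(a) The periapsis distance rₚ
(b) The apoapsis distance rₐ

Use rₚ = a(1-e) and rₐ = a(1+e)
a = 68.89 Gm = 6.889 × 10^10 m
e = 0.8783:  1 − e = 0.1217,  1 + e = 1.8783
(a) rₚ = a(1 − e) = 6.889 × 10^10 m × 0.1217 = 8.38391 × 10^9 m ≈ 8.384 Gm
(b) rₐ = a(1 + e) = 6.889 × 10^10 m × 1.8783 = 1.29396 × 10^11 m ≈ 129.4 Gm

Final answer:
(a) rₚ = 8.384 Gm
(b) rₐ = 129.4 Gm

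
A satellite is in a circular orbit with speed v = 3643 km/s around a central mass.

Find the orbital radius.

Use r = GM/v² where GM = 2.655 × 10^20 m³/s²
v = 3643 km/s = 3.643 × 10^6 m/s
GM = 2.655 × 10^20 m³/s²
v² = 1.32714 × 10^13 m²/s²
r = GM/v² = (2.655 × 10^20) / (1.32714 × 10^13) = 2.00054 × 10^7 m ≈ 20.01 Mm

Final answer: 20.01 Mm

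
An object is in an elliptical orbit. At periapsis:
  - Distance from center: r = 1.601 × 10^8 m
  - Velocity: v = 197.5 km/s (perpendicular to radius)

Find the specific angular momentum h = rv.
r = 1.601 × 10^8 m
v = 197.5 km/s = 197500 m/s
h = rv = 1.601 × 10^8 × 197500 = 3.16198 × 10^13 m²/s ≈ 3.162 × 10^13 m²/s

Final answer: h = 3.162 × 10^13 m²/s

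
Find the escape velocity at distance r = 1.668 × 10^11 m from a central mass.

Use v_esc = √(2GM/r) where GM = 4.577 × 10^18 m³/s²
r = 1.668 × 10^11 m
GM = 4.577 × 10^18 m³/s²
2GM/r = 2 × (4.577 × 10^18) / (1.668 × 10^11) = 5.48801 × 10^7 m²/s²
v_esc = √(2GM/r) = 7408.11 m/s ≈ 7.408 km/s

Final answer: 7.408 km/s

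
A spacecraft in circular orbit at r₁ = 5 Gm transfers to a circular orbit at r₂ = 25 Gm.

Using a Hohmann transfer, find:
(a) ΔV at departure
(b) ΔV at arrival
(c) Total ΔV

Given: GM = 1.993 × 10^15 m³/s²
r₁ = 5 Gm = 5 × 10^9 m
r₂ = 25 Gm = 2.5 × 10^10 m
GM = 1.993 × 10^15 m³/s²
Transfer ellipse: a_t = (r₁ + r₂)/2 = 1.5 × 10^10 m
Circular speed at r₁: v₁ = √(GM/r₁) = 631.348 m/s
Transfer speed at r₁ (periapsis): v₁ₜ = √(GM(2/r₁ − 1/a_t)) = 815.066 m/s
(a) ΔV₁ = v₁ₜ − v₁ = 183.719 m/s ≈ 183.7 m/s
Circular speed at r₂: v₂ = √(GM/r₂) = 282.347 m/s
Transfer speed at r₂ (apoapsis): v₂ₜ = √(GM(2/r₂ − 1/a_t)) = 163.013 m/s
(b) ΔV₂ = v₂ − v₂ₜ = 119.334 m/s ≈ 119.3 m/s
(c) ΔV_total = ΔV₁ + ΔV₂ = 303.053 m/s ≈ 303.1 m/s

Final answer:
(a) ΔV₁ = 183.7 m/s
(b) ΔV₂ = 119.3 m/s
(c) ΔV_total = 303.1 m/s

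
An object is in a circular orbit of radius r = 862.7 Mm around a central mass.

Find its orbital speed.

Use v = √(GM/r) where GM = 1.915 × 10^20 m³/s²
r = 862.7 Mm = 8.627 × 10^8 m
GM = 1.915 × 10^20 m³/s²
GM/r = (1.915 × 10^20) / (8.627 × 10^8) = 2.21978 × 10^11 m²/s²
v = √(GM/r) = 471145 m/s ≈ 471.1 km/s

Final answer: 471.1 km/s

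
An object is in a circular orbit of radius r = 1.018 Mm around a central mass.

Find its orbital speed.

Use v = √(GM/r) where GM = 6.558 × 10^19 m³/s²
r = 1.018 Mm = 1.018 × 10^6 m
GM = 6.558 × 10^19 m³/s²
GM/r = (6.558 × 10^19) / (1.018 × 10^6) = 6.44204 × 10^13 m²/s²
v = √(GM/r) = 8.02623 × 10^6 m/s ≈ 8026 km/s

Final answer: 8026 km/s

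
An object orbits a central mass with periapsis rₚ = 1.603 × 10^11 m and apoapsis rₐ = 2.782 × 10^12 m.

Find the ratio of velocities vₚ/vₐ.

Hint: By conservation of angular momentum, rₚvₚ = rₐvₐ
rₚ = 1.603 × 10^11 m
rₐ = 2.782 × 10^12 m
rₚvₚ = rₐvₐ  ⇒  vₚ/vₐ = rₐ/rₚ
vₚ/vₐ = (2.782 × 10^12) / (1.603 × 10^11) = 17.355

Final answer: vₚ/vₐ = 17.35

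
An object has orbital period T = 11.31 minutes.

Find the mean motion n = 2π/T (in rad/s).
T = 11.31 minutes = 678.6 s
n = 2π / 678.6 s = 0.00925904 rad/s ≈ 0.009259 rad/s

Final answer: n = 0.009259 rad/s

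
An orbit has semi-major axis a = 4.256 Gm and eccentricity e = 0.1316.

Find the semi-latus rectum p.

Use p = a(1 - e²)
a = 4.256 Gm = 4.256 × 10^9 m
e = 0.1316,  e² = 0.0173186,  1 − e² = 0.982681
p = a(1 − e²) = 4.256 × 10^9 m × 0.982681 = 4.18229 × 10^9 m ≈ 4.182 Gm

Final answer: p = 4.182 Gm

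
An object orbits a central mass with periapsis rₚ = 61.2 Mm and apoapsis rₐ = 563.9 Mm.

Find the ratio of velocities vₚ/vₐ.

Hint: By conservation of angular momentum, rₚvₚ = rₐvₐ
rₚ = 61.2 Mm = 6.12 × 10^7 m
rₐ = 563.9 Mm = 5.639 × 10^8 m
rₚvₚ = rₐvₐ  ⇒  vₚ/vₐ = rₐ/rₚ
vₚ/vₐ = (5.639 × 10^8) / (6.12 × 10^7) = 9.21405

Final answer: vₚ/vₐ = 9.214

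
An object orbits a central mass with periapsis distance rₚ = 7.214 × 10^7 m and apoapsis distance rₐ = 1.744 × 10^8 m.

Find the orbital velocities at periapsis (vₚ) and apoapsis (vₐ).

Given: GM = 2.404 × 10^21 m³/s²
rₚ = 7.214 × 10^7 m
rₐ = 1.744 × 10^8 m
GM = 2.404 × 10^21 m³/s²
a = (rₚ + rₐ)/2 = 1.2327 × 10^8 m
Vis-viva: v² = GM (2/r − 1/a)
vₚ² = 2.404 × 10^21 × (2.77239 × 10^-8 − 8.11227 × 10^-9) = 4.71463 × 10^13 m²/s²
vₚ = 6.86631 × 10^6 m/s ≈ 6866 km/s
vₐ² = 2.404 × 10^21 × (1.14679 × 10^-8 − 8.11227 × 10^-9) = 8.0669 × 10^12 m²/s²
vₐ = 2.84023 × 10^6 m/s ≈ 2840 km/s

Final answer: vₚ = 6866 km/s, vₐ = 2840 km/s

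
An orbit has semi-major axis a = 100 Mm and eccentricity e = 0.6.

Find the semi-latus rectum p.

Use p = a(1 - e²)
a = 100 Mm = 1 × 10^8 m
e = 0.6,  e² = 0.36,  1 − e² = 0.64
p = a(1 − e²) = 1 × 10^8 m × 0.64 = 6.4 × 10^7 m ≈ 64 Mm

Final answer: p = 64 Mm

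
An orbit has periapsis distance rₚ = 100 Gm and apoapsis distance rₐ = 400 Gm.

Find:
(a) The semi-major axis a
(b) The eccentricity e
rₚ = 100 Gm = 1 × 10^11 m
rₐ = 400 Gm = 4 × 10^11 m
(a) a = (rₚ + rₐ)/2 = 2.5 × 10^11 m ≈ 250 Gm
(b) e = (rₐ − rₚ)/(rₐ + rₚ) = (3 × 10^11) / (5 × 10^11) = 0.6

Final answer:
(a) a = 250 Gm
(b) e = 0.6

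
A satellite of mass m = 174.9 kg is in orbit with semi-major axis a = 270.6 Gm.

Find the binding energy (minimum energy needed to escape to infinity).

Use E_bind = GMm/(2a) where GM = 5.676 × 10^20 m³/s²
a = 270.6 Gm = 2.706 × 10^11 m
GM = 5.676 × 10^20 m³/s²
m = 174.9 kg
GMm = 5.676 × 10^20 × 174.9 = 9.92732 × 10^22 m³·kg/s²
2a = 5.412 × 10^11 m
E_bind = GMm/(2a) = 1.83432 × 10^11 J ≈ 183.4 GJ

Final answer: 183.4 GJ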